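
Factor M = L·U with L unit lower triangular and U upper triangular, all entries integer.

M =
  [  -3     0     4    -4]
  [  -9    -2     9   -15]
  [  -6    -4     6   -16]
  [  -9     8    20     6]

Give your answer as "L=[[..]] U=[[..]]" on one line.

  r1 -= 3·r0 → [0,-2,-3,-3]
  r2 -= 2·r0 → [0,-4,-2,-8]
  r3 -= 3·r0 → [0,8,8,18]
  r2 -= 2·r1 → [0,0,4,-2]
  r3 -= -4·r1 → [0,0,-4,6]
  r3 -= -1·r2 → [0,0,0,4]

L=[[1,0,0,0],[3,1,0,0],[2,2,1,0],[3,-4,-1,1]] U=[[-3,0,4,-4],[0,-2,-3,-3],[0,0,4,-2],[0,0,0,4]]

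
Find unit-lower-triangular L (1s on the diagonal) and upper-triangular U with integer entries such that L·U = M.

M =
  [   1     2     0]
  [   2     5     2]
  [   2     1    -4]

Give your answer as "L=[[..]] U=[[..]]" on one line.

  row1 -= 2·row0 → [0,1,2]
  row2 -= 2·row0 → [0,-3,-4]
  row2 -= -3·row1 → [0,0,2]

L=[[1,0,0],[2,1,0],[2,-3,1]] U=[[1,2,0],[0,1,2],[0,0,2]]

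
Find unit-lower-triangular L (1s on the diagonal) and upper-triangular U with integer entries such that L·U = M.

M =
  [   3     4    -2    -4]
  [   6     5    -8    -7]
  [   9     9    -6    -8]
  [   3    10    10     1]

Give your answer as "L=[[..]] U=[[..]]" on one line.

L=[[1,0,0,0],[2,1,0,0],[3,1,1,0],[1,-2,1,1]] U=[[3,4,-2,-4],[0,-3,-4,1],[0,0,4,3],[0,0,0,4]]

  row1 -= 2·row0 → [0,-3,-4,1]
  row2 -= 3·row0 → [0,-3,0,4]
  row3 -= 1·row0 → [0,6,12,5]
  row2 -= 1·row1 → [0,0,4,3]
  row3 -= -2·row1 → [0,0,4,7]
  row3 -= 1·row2 → [0,0,0,4]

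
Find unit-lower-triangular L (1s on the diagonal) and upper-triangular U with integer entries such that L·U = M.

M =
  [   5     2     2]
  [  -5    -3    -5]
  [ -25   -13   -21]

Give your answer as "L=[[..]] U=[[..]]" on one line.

  R1 -= -1·R0 → [0,-1,-3]
  R2 -= -5·R0 → [0,-3,-11]
  R2 -= 3·R1 → [0,0,-2]

L=[[1,0,0],[-1,1,0],[-5,3,1]] U=[[5,2,2],[0,-1,-3],[0,0,-2]]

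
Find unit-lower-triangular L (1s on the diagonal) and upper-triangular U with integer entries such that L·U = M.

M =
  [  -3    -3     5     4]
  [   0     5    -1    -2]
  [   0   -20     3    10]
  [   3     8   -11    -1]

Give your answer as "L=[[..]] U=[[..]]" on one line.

  row1 -= 0·row0 → [0,5,-1,-2]
  row2 -= 0·row0 → [0,-20,3,10]
  row3 -= -1·row0 → [0,5,-6,3]
  row2 -= -4·row1 → [0,0,-1,2]
  row3 -= 1·row1 → [0,0,-5,5]
  row3 -= 5·row2 → [0,0,0,-5]

L=[[1,0,0,0],[0,1,0,0],[0,-4,1,0],[-1,1,5,1]] U=[[-3,-3,5,4],[0,5,-1,-2],[0,0,-1,2],[0,0,0,-5]]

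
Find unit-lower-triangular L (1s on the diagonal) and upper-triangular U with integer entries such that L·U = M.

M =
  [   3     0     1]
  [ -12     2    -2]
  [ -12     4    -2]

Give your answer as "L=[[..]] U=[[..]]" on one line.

L=[[1,0,0],[-4,1,0],[-4,2,1]] U=[[3,0,1],[0,2,2],[0,0,-2]]

  r1 -= -4·r0 → [0,2,2]
  r2 -= -4·r0 → [0,4,2]
  r2 -= 2·r1 → [0,0,-2]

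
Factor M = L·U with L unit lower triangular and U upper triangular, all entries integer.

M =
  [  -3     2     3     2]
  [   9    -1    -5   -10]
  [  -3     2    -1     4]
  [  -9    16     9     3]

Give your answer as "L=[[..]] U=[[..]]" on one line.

L=[[1,0,0,0],[-3,1,0,0],[1,0,1,0],[3,2,2,1]] U=[[-3,2,3,2],[0,5,4,-4],[0,0,-4,2],[0,0,0,1]]

  R1 -= -3·R0 → [0,5,4,-4]
  R2 -= 1·R0 → [0,0,-4,2]
  R3 -= 3·R0 → [0,10,0,-3]
  R2 -= 0·R1 → [0,0,-4,2]
  R3 -= 2·R1 → [0,0,-8,5]
  R3 -= 2·R2 → [0,0,0,1]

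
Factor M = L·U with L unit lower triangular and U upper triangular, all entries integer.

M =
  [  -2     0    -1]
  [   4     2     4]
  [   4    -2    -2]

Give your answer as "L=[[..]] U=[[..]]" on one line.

  R1 -= -2·R0 → [0,2,2]
  R2 -= -2·R0 → [0,-2,-4]
  R2 -= -1·R1 → [0,0,-2]

L=[[1,0,0],[-2,1,0],[-2,-1,1]] U=[[-2,0,-1],[0,2,2],[0,0,-2]]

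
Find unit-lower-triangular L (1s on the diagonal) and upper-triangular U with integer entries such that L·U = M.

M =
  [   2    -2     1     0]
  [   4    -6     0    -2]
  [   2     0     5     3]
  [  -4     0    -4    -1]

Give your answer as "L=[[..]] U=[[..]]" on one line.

L=[[1,0,0,0],[2,1,0,0],[1,-1,1,0],[-2,2,1,1]] U=[[2,-2,1,0],[0,-2,-2,-2],[0,0,2,1],[0,0,0,2]]

  r1 -= 2·r0 → [0,-2,-2,-2]
  r2 -= 1·r0 → [0,2,4,3]
  r3 -= -2·r0 → [0,-4,-2,-1]
  r2 -= -1·r1 → [0,0,2,1]
  r3 -= 2·r1 → [0,0,2,3]
  r3 -= 1·r2 → [0,0,0,2]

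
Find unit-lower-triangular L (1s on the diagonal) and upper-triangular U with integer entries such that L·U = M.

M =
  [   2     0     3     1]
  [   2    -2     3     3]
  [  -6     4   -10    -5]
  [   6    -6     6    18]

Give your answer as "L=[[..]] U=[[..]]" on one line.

L=[[1,0,0,0],[1,1,0,0],[-3,-2,1,0],[3,3,3,1]] U=[[2,0,3,1],[0,-2,0,2],[0,0,-1,2],[0,0,0,3]]

  row1 -= 1·row0 → [0,-2,0,2]
  row2 -= -3·row0 → [0,4,-1,-2]
  row3 -= 3·row0 → [0,-6,-3,15]
  row2 -= -2·row1 → [0,0,-1,2]
  row3 -= 3·row1 → [0,0,-3,9]
  row3 -= 3·row2 → [0,0,0,3]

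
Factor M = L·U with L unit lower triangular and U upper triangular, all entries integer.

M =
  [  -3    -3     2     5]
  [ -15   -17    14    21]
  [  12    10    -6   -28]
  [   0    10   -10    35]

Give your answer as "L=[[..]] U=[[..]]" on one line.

  r1 -= 5·r0 → [0,-2,4,-4]
  r2 -= -4·r0 → [0,-2,2,-8]
  r3 -= 0·r0 → [0,10,-10,35]
  r2 -= 1·r1 → [0,0,-2,-4]
  r3 -= -5·r1 → [0,0,10,15]
  r3 -= -5·r2 → [0,0,0,-5]

L=[[1,0,0,0],[5,1,0,0],[-4,1,1,0],[0,-5,-5,1]] U=[[-3,-3,2,5],[0,-2,4,-4],[0,0,-2,-4],[0,0,0,-5]]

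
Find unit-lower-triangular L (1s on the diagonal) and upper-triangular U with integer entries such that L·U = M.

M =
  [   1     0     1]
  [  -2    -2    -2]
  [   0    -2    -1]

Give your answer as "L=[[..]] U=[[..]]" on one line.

  row1 -= -2·row0 → [0,-2,0]
  row2 -= 0·row0 → [0,-2,-1]
  row2 -= 1·row1 → [0,0,-1]

L=[[1,0,0],[-2,1,0],[0,1,1]] U=[[1,0,1],[0,-2,0],[0,0,-1]]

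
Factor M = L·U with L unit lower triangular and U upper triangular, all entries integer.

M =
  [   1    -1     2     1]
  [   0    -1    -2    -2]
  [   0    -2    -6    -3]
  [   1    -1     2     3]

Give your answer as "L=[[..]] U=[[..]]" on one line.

L=[[1,0,0,0],[0,1,0,0],[0,2,1,0],[1,0,0,1]] U=[[1,-1,2,1],[0,-1,-2,-2],[0,0,-2,1],[0,0,0,2]]

  row1 -= 0·row0 → [0,-1,-2,-2]
  row2 -= 0·row0 → [0,-2,-6,-3]
  row3 -= 1·row0 → [0,0,0,2]
  row2 -= 2·row1 → [0,0,-2,1]
  row3 -= 0·row1 → [0,0,0,2]
  row3 -= 0·row2 → [0,0,0,2]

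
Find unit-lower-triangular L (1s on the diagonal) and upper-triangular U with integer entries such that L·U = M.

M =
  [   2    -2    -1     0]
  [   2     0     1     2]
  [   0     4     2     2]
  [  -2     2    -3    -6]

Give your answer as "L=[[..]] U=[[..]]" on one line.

  row1 -= 1·row0 → [0,2,2,2]
  row2 -= 0·row0 → [0,4,2,2]
  row3 -= -1·row0 → [0,0,-4,-6]
  row2 -= 2·row1 → [0,0,-2,-2]
  row3 -= 0·row1 → [0,0,-4,-6]
  row3 -= 2·row2 → [0,0,0,-2]

L=[[1,0,0,0],[1,1,0,0],[0,2,1,0],[-1,0,2,1]] U=[[2,-2,-1,0],[0,2,2,2],[0,0,-2,-2],[0,0,0,-2]]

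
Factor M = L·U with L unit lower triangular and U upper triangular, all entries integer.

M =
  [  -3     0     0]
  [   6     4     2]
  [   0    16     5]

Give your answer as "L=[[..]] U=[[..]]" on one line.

  row1 -= -2·row0 → [0,4,2]
  row2 -= 0·row0 → [0,16,5]
  row2 -= 4·row1 → [0,0,-3]

L=[[1,0,0],[-2,1,0],[0,4,1]] U=[[-3,0,0],[0,4,2],[0,0,-3]]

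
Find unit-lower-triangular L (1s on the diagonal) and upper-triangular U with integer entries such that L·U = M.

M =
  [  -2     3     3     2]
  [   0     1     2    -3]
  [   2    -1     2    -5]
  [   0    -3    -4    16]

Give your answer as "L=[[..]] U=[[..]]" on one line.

  R1 -= 0·R0 → [0,1,2,-3]
  R2 -= -1·R0 → [0,2,5,-3]
  R3 -= 0·R0 → [0,-3,-4,16]
  R2 -= 2·R1 → [0,0,1,3]
  R3 -= -3·R1 → [0,0,2,7]
  R3 -= 2·R2 → [0,0,0,1]

L=[[1,0,0,0],[0,1,0,0],[-1,2,1,0],[0,-3,2,1]] U=[[-2,3,3,2],[0,1,2,-3],[0,0,1,3],[0,0,0,1]]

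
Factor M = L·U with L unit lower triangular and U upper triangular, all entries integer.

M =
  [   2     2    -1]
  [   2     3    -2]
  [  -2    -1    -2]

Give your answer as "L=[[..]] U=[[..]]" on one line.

  r1 -= 1·r0 → [0,1,-1]
  r2 -= -1·r0 → [0,1,-3]
  r2 -= 1·r1 → [0,0,-2]

L=[[1,0,0],[1,1,0],[-1,1,1]] U=[[2,2,-1],[0,1,-1],[0,0,-2]]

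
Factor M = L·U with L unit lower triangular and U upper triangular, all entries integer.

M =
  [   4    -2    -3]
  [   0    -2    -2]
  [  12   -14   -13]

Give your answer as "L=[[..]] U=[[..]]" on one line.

L=[[1,0,0],[0,1,0],[3,4,1]] U=[[4,-2,-3],[0,-2,-2],[0,0,4]]

  row1 -= 0·row0 → [0,-2,-2]
  row2 -= 3·row0 → [0,-8,-4]
  row2 -= 4·row1 → [0,0,4]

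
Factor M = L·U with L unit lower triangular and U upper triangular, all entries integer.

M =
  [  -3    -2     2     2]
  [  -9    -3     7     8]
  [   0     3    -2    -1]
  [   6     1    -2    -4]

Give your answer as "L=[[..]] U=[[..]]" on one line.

L=[[1,0,0,0],[3,1,0,0],[0,1,1,0],[-2,-1,-1,1]] U=[[-3,-2,2,2],[0,3,1,2],[0,0,-3,-3],[0,0,0,-1]]

  R1 -= 3·R0 → [0,3,1,2]
  R2 -= 0·R0 → [0,3,-2,-1]
  R3 -= -2·R0 → [0,-3,2,0]
  R2 -= 1·R1 → [0,0,-3,-3]
  R3 -= -1·R1 → [0,0,3,2]
  R3 -= -1·R2 → [0,0,0,-1]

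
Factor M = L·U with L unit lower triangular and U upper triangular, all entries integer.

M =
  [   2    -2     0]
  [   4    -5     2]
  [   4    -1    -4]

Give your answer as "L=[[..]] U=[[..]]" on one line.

L=[[1,0,0],[2,1,0],[2,-3,1]] U=[[2,-2,0],[0,-1,2],[0,0,2]]

  R1 -= 2·R0 → [0,-1,2]
  R2 -= 2·R0 → [0,3,-4]
  R2 -= -3·R1 → [0,0,2]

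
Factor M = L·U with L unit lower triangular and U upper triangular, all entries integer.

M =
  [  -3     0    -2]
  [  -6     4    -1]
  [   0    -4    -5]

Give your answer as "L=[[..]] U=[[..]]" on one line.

  r1 -= 2·r0 → [0,4,3]
  r2 -= 0·r0 → [0,-4,-5]
  r2 -= -1·r1 → [0,0,-2]

L=[[1,0,0],[2,1,0],[0,-1,1]] U=[[-3,0,-2],[0,4,3],[0,0,-2]]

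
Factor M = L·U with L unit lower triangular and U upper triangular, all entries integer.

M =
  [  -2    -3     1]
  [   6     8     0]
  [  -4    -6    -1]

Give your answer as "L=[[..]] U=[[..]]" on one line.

  row1 -= -3·row0 → [0,-1,3]
  row2 -= 2·row0 → [0,0,-3]
  row2 -= 0·row1 → [0,0,-3]

L=[[1,0,0],[-3,1,0],[2,0,1]] U=[[-2,-3,1],[0,-1,3],[0,0,-3]]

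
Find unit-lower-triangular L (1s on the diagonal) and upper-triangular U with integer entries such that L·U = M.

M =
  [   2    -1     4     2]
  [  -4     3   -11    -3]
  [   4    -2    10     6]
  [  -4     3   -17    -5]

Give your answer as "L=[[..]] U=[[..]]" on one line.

  R1 -= -2·R0 → [0,1,-3,1]
  R2 -= 2·R0 → [0,0,2,2]
  R3 -= -2·R0 → [0,1,-9,-1]
  R2 -= 0·R1 → [0,0,2,2]
  R3 -= 1·R1 → [0,0,-6,-2]
  R3 -= -3·R2 → [0,0,0,4]

L=[[1,0,0,0],[-2,1,0,0],[2,0,1,0],[-2,1,-3,1]] U=[[2,-1,4,2],[0,1,-3,1],[0,0,2,2],[0,0,0,4]]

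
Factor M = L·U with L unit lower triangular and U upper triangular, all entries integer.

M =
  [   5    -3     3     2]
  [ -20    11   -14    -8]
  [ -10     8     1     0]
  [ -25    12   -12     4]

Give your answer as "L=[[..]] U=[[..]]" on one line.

L=[[1,0,0,0],[-4,1,0,0],[-2,-2,1,0],[-5,3,3,1]] U=[[5,-3,3,2],[0,-1,-2,0],[0,0,3,4],[0,0,0,2]]

  R1 -= -4·R0 → [0,-1,-2,0]
  R2 -= -2·R0 → [0,2,7,4]
  R3 -= -5·R0 → [0,-3,3,14]
  R2 -= -2·R1 → [0,0,3,4]
  R3 -= 3·R1 → [0,0,9,14]
  R3 -= 3·R2 → [0,0,0,2]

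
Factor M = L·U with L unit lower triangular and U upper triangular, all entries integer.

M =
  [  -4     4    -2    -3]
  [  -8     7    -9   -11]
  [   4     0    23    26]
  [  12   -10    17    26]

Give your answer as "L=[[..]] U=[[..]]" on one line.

L=[[1,0,0,0],[2,1,0,0],[-1,-4,1,0],[-3,-2,1,1]] U=[[-4,4,-2,-3],[0,-1,-5,-5],[0,0,1,3],[0,0,0,4]]

  row1 -= 2·row0 → [0,-1,-5,-5]
  row2 -= -1·row0 → [0,4,21,23]
  row3 -= -3·row0 → [0,2,11,17]
  row2 -= -4·row1 → [0,0,1,3]
  row3 -= -2·row1 → [0,0,1,7]
  row3 -= 1·row2 → [0,0,0,4]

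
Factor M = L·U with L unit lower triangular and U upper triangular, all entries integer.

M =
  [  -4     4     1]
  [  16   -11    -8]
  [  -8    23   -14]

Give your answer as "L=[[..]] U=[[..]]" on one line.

L=[[1,0,0],[-4,1,0],[2,3,1]] U=[[-4,4,1],[0,5,-4],[0,0,-4]]

  r1 -= -4·r0 → [0,5,-4]
  r2 -= 2·r0 → [0,15,-16]
  r2 -= 3·r1 → [0,0,-4]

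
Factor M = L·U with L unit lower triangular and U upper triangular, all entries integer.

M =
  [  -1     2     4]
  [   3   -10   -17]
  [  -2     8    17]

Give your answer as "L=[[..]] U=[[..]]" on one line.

L=[[1,0,0],[-3,1,0],[2,-1,1]] U=[[-1,2,4],[0,-4,-5],[0,0,4]]

  R1 -= -3·R0 → [0,-4,-5]
  R2 -= 2·R0 → [0,4,9]
  R2 -= -1·R1 → [0,0,4]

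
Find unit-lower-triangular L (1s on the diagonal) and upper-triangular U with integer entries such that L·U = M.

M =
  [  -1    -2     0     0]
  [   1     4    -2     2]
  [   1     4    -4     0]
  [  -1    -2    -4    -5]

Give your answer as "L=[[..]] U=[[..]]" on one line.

  row1 -= -1·row0 → [0,2,-2,2]
  row2 -= -1·row0 → [0,2,-4,0]
  row3 -= 1·row0 → [0,0,-4,-5]
  row2 -= 1·row1 → [0,0,-2,-2]
  row3 -= 0·row1 → [0,0,-4,-5]
  row3 -= 2·row2 → [0,0,0,-1]

L=[[1,0,0,0],[-1,1,0,0],[-1,1,1,0],[1,0,2,1]] U=[[-1,-2,0,0],[0,2,-2,2],[0,0,-2,-2],[0,0,0,-1]]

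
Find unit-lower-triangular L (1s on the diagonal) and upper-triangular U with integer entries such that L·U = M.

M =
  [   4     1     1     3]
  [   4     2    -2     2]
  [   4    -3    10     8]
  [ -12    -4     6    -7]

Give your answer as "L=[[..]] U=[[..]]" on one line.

L=[[1,0,0,0],[1,1,0,0],[1,-4,1,0],[-3,-1,-2,1]] U=[[4,1,1,3],[0,1,-3,-1],[0,0,-3,1],[0,0,0,3]]

  r1 -= 1·r0 → [0,1,-3,-1]
  r2 -= 1·r0 → [0,-4,9,5]
  r3 -= -3·r0 → [0,-1,9,2]
  r2 -= -4·r1 → [0,0,-3,1]
  r3 -= -1·r1 → [0,0,6,1]
  r3 -= -2·r2 → [0,0,0,3]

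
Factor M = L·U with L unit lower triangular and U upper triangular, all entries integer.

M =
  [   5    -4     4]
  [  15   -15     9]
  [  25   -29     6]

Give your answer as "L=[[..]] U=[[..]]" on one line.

  R1 -= 3·R0 → [0,-3,-3]
  R2 -= 5·R0 → [0,-9,-14]
  R2 -= 3·R1 → [0,0,-5]

L=[[1,0,0],[3,1,0],[5,3,1]] U=[[5,-4,4],[0,-3,-3],[0,0,-5]]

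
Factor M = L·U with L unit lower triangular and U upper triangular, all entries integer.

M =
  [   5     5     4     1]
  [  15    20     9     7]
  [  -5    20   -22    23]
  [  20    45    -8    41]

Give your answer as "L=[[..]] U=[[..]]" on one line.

  r1 -= 3·r0 → [0,5,-3,4]
  r2 -= -1·r0 → [0,25,-18,24]
  r3 -= 4·r0 → [0,25,-24,37]
  r2 -= 5·r1 → [0,0,-3,4]
  r3 -= 5·r1 → [0,0,-9,17]
  r3 -= 3·r2 → [0,0,0,5]

L=[[1,0,0,0],[3,1,0,0],[-1,5,1,0],[4,5,3,1]] U=[[5,5,4,1],[0,5,-3,4],[0,0,-3,4],[0,0,0,5]]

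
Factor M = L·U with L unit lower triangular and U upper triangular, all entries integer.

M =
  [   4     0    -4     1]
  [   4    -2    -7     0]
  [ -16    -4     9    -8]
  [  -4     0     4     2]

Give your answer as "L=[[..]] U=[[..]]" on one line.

L=[[1,0,0,0],[1,1,0,0],[-4,2,1,0],[-1,0,0,1]] U=[[4,0,-4,1],[0,-2,-3,-1],[0,0,-1,-2],[0,0,0,3]]

  r1 -= 1·r0 → [0,-2,-3,-1]
  r2 -= -4·r0 → [0,-4,-7,-4]
  r3 -= -1·r0 → [0,0,0,3]
  r2 -= 2·r1 → [0,0,-1,-2]
  r3 -= 0·r1 → [0,0,0,3]
  r3 -= 0·r2 → [0,0,0,3]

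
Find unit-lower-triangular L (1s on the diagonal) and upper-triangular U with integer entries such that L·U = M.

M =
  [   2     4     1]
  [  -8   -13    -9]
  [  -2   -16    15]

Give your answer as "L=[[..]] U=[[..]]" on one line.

  r1 -= -4·r0 → [0,3,-5]
  r2 -= -1·r0 → [0,-12,16]
  r2 -= -4·r1 → [0,0,-4]

L=[[1,0,0],[-4,1,0],[-1,-4,1]] U=[[2,4,1],[0,3,-5],[0,0,-4]]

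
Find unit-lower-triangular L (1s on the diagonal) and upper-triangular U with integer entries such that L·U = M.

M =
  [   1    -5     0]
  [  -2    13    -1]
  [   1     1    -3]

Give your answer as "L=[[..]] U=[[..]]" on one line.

L=[[1,0,0],[-2,1,0],[1,2,1]] U=[[1,-5,0],[0,3,-1],[0,0,-1]]

  row1 -= -2·row0 → [0,3,-1]
  row2 -= 1·row0 → [0,6,-3]
  row2 -= 2·row1 → [0,0,-1]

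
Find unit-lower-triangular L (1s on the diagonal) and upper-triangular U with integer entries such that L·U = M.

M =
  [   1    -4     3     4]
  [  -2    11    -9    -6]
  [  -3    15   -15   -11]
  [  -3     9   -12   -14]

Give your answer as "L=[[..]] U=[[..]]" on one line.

  r1 -= -2·r0 → [0,3,-3,2]
  r2 -= -3·r0 → [0,3,-6,1]
  r3 -= -3·r0 → [0,-3,-3,-2]
  r2 -= 1·r1 → [0,0,-3,-1]
  r3 -= -1·r1 → [0,0,-6,0]
  r3 -= 2·r2 → [0,0,0,2]

L=[[1,0,0,0],[-2,1,0,0],[-3,1,1,0],[-3,-1,2,1]] U=[[1,-4,3,4],[0,3,-3,2],[0,0,-3,-1],[0,0,0,2]]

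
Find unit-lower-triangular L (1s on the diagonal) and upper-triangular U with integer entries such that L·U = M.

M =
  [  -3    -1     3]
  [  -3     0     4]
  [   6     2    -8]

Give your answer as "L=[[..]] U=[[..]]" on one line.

L=[[1,0,0],[1,1,0],[-2,0,1]] U=[[-3,-1,3],[0,1,1],[0,0,-2]]

  R1 -= 1·R0 → [0,1,1]
  R2 -= -2·R0 → [0,0,-2]
  R2 -= 0·R1 → [0,0,-2]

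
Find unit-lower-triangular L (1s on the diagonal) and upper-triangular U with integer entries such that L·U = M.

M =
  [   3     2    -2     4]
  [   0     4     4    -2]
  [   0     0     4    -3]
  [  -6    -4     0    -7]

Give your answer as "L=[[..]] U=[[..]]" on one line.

L=[[1,0,0,0],[0,1,0,0],[0,0,1,0],[-2,0,-1,1]] U=[[3,2,-2,4],[0,4,4,-2],[0,0,4,-3],[0,0,0,-2]]

  row1 -= 0·row0 → [0,4,4,-2]
  row2 -= 0·row0 → [0,0,4,-3]
  row3 -= -2·row0 → [0,0,-4,1]
  row2 -= 0·row1 → [0,0,4,-3]
  row3 -= 0·row1 → [0,0,-4,1]
  row3 -= -1·row2 → [0,0,0,-2]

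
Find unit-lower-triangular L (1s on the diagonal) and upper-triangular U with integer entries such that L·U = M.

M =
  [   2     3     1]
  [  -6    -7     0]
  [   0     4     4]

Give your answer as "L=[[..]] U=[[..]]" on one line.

  row1 -= -3·row0 → [0,2,3]
  row2 -= 0·row0 → [0,4,4]
  row2 -= 2·row1 → [0,0,-2]

L=[[1,0,0],[-3,1,0],[0,2,1]] U=[[2,3,1],[0,2,3],[0,0,-2]]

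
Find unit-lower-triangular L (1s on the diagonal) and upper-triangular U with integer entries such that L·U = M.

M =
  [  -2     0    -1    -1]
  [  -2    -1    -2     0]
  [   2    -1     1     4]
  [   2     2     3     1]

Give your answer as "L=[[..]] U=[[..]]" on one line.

  R1 -= 1·R0 → [0,-1,-1,1]
  R2 -= -1·R0 → [0,-1,0,3]
  R3 -= -1·R0 → [0,2,2,0]
  R2 -= 1·R1 → [0,0,1,2]
  R3 -= -2·R1 → [0,0,0,2]
  R3 -= 0·R2 → [0,0,0,2]

L=[[1,0,0,0],[1,1,0,0],[-1,1,1,0],[-1,-2,0,1]] U=[[-2,0,-1,-1],[0,-1,-1,1],[0,0,1,2],[0,0,0,2]]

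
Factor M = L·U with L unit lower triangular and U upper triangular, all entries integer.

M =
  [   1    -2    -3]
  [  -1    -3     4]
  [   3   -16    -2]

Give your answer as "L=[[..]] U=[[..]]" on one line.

  r1 -= -1·r0 → [0,-5,1]
  r2 -= 3·r0 → [0,-10,7]
  r2 -= 2·r1 → [0,0,5]

L=[[1,0,0],[-1,1,0],[3,2,1]] U=[[1,-2,-3],[0,-5,1],[0,0,5]]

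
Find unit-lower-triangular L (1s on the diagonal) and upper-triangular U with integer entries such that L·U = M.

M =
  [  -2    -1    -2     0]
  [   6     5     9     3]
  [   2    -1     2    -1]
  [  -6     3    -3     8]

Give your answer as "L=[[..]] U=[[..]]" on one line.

  R1 -= -3·R0 → [0,2,3,3]
  R2 -= -1·R0 → [0,-2,0,-1]
  R3 -= 3·R0 → [0,6,3,8]
  R2 -= -1·R1 → [0,0,3,2]
  R3 -= 3·R1 → [0,0,-6,-1]
  R3 -= -2·R2 → [0,0,0,3]

L=[[1,0,0,0],[-3,1,0,0],[-1,-1,1,0],[3,3,-2,1]] U=[[-2,-1,-2,0],[0,2,3,3],[0,0,3,2],[0,0,0,3]]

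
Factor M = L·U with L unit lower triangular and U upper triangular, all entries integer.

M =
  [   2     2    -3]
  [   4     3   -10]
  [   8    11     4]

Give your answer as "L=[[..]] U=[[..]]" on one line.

L=[[1,0,0],[2,1,0],[4,-3,1]] U=[[2,2,-3],[0,-1,-4],[0,0,4]]

  row1 -= 2·row0 → [0,-1,-4]
  row2 -= 4·row0 → [0,3,16]
  row2 -= -3·row1 → [0,0,4]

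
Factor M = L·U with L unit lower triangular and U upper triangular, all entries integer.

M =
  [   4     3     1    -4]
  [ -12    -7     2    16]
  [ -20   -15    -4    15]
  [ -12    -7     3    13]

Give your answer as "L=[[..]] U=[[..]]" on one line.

  row1 -= -3·row0 → [0,2,5,4]
  row2 -= -5·row0 → [0,0,1,-5]
  row3 -= -3·row0 → [0,2,6,1]
  row2 -= 0·row1 → [0,0,1,-5]
  row3 -= 1·row1 → [0,0,1,-3]
  row3 -= 1·row2 → [0,0,0,2]

L=[[1,0,0,0],[-3,1,0,0],[-5,0,1,0],[-3,1,1,1]] U=[[4,3,1,-4],[0,2,5,4],[0,0,1,-5],[0,0,0,2]]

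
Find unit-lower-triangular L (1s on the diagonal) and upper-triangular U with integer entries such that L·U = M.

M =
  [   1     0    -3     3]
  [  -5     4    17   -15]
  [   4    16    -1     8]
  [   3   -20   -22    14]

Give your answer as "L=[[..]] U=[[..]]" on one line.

L=[[1,0,0,0],[-5,1,0,0],[4,4,1,0],[3,-5,-1,1]] U=[[1,0,-3,3],[0,4,2,0],[0,0,3,-4],[0,0,0,1]]

  r1 -= -5·r0 → [0,4,2,0]
  r2 -= 4·r0 → [0,16,11,-4]
  r3 -= 3·r0 → [0,-20,-13,5]
  r2 -= 4·r1 → [0,0,3,-4]
  r3 -= -5·r1 → [0,0,-3,5]
  r3 -= -1·r2 → [0,0,0,1]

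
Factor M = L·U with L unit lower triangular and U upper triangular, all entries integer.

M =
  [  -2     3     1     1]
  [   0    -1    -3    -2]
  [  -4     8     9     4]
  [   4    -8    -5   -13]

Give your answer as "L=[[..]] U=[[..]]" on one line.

  R1 -= 0·R0 → [0,-1,-3,-2]
  R2 -= 2·R0 → [0,2,7,2]
  R3 -= -2·R0 → [0,-2,-3,-11]
  R2 -= -2·R1 → [0,0,1,-2]
  R3 -= 2·R1 → [0,0,3,-7]
  R3 -= 3·R2 → [0,0,0,-1]

L=[[1,0,0,0],[0,1,0,0],[2,-2,1,0],[-2,2,3,1]] U=[[-2,3,1,1],[0,-1,-3,-2],[0,0,1,-2],[0,0,0,-1]]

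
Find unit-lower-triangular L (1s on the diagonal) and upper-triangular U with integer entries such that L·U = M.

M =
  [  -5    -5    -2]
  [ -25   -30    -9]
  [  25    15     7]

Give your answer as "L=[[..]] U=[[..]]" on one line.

  row1 -= 5·row0 → [0,-5,1]
  row2 -= -5·row0 → [0,-10,-3]
  row2 -= 2·row1 → [0,0,-5]

L=[[1,0,0],[5,1,0],[-5,2,1]] U=[[-5,-5,-2],[0,-5,1],[0,0,-5]]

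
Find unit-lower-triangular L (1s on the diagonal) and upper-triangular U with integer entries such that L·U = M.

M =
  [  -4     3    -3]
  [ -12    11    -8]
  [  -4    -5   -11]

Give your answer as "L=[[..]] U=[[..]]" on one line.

L=[[1,0,0],[3,1,0],[1,-4,1]] U=[[-4,3,-3],[0,2,1],[0,0,-4]]

  R1 -= 3·R0 → [0,2,1]
  R2 -= 1·R0 → [0,-8,-8]
  R2 -= -4·R1 → [0,0,-4]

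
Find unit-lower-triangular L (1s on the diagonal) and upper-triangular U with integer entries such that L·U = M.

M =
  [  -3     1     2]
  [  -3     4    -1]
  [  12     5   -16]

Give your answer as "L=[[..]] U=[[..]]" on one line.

L=[[1,0,0],[1,1,0],[-4,3,1]] U=[[-3,1,2],[0,3,-3],[0,0,1]]

  row1 -= 1·row0 → [0,3,-3]
  row2 -= -4·row0 → [0,9,-8]
  row2 -= 3·row1 → [0,0,1]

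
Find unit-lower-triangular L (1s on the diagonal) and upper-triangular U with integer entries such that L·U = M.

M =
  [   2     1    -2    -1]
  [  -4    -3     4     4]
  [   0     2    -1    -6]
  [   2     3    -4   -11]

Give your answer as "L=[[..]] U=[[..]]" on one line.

  r1 -= -2·r0 → [0,-1,0,2]
  r2 -= 0·r0 → [0,2,-1,-6]
  r3 -= 1·r0 → [0,2,-2,-10]
  r2 -= -2·r1 → [0,0,-1,-2]
  r3 -= -2·r1 → [0,0,-2,-6]
  r3 -= 2·r2 → [0,0,0,-2]

L=[[1,0,0,0],[-2,1,0,0],[0,-2,1,0],[1,-2,2,1]] U=[[2,1,-2,-1],[0,-1,0,2],[0,0,-1,-2],[0,0,0,-2]]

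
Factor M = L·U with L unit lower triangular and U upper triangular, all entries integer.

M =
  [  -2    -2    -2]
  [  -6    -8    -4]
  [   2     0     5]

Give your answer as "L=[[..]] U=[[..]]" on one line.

L=[[1,0,0],[3,1,0],[-1,1,1]] U=[[-2,-2,-2],[0,-2,2],[0,0,1]]

  R1 -= 3·R0 → [0,-2,2]
  R2 -= -1·R0 → [0,-2,3]
  R2 -= 1·R1 → [0,0,1]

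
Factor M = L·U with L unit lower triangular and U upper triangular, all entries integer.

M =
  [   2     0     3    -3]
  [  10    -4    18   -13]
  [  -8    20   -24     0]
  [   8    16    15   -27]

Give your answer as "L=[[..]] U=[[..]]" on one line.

L=[[1,0,0,0],[5,1,0,0],[-4,-5,1,0],[4,-4,5,1]] U=[[2,0,3,-3],[0,-4,3,2],[0,0,3,-2],[0,0,0,3]]

  row1 -= 5·row0 → [0,-4,3,2]
  row2 -= -4·row0 → [0,20,-12,-12]
  row3 -= 4·row0 → [0,16,3,-15]
  row2 -= -5·row1 → [0,0,3,-2]
  row3 -= -4·row1 → [0,0,15,-7]
  row3 -= 5·row2 → [0,0,0,3]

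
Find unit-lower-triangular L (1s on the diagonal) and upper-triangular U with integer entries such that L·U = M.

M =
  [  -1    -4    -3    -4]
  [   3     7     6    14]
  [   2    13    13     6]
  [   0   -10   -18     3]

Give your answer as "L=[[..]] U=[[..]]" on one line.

L=[[1,0,0,0],[-3,1,0,0],[-2,-1,1,0],[0,2,-3,1]] U=[[-1,-4,-3,-4],[0,-5,-3,2],[0,0,4,0],[0,0,0,-1]]

  r1 -= -3·r0 → [0,-5,-3,2]
  r2 -= -2·r0 → [0,5,7,-2]
  r3 -= 0·r0 → [0,-10,-18,3]
  r2 -= -1·r1 → [0,0,4,0]
  r3 -= 2·r1 → [0,0,-12,-1]
  r3 -= -3·r2 → [0,0,0,-1]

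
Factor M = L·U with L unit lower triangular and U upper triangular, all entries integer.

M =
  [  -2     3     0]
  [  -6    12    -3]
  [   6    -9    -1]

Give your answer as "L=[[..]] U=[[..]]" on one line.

L=[[1,0,0],[3,1,0],[-3,0,1]] U=[[-2,3,0],[0,3,-3],[0,0,-1]]

  R1 -= 3·R0 → [0,3,-3]
  R2 -= -3·R0 → [0,0,-1]
  R2 -= 0·R1 → [0,0,-1]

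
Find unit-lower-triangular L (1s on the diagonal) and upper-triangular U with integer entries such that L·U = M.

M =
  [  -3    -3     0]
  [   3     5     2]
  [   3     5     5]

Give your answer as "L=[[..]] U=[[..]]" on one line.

L=[[1,0,0],[-1,1,0],[-1,1,1]] U=[[-3,-3,0],[0,2,2],[0,0,3]]

  R1 -= -1·R0 → [0,2,2]
  R2 -= -1·R0 → [0,2,5]
  R2 -= 1·R1 → [0,0,3]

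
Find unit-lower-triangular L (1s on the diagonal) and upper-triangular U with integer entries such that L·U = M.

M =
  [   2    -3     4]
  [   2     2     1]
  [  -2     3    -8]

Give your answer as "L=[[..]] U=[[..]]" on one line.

  r1 -= 1·r0 → [0,5,-3]
  r2 -= -1·r0 → [0,0,-4]
  r2 -= 0·r1 → [0,0,-4]

L=[[1,0,0],[1,1,0],[-1,0,1]] U=[[2,-3,4],[0,5,-3],[0,0,-4]]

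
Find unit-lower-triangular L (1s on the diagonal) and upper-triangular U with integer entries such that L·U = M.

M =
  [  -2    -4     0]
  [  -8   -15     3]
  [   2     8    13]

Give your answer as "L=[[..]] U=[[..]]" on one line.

L=[[1,0,0],[4,1,0],[-1,4,1]] U=[[-2,-4,0],[0,1,3],[0,0,1]]

  row1 -= 4·row0 → [0,1,3]
  row2 -= -1·row0 → [0,4,13]
  row2 -= 4·row1 → [0,0,1]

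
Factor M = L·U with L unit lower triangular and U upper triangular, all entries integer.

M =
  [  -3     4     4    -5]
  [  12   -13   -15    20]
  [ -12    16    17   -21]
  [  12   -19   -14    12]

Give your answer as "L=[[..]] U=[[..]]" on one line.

  R1 -= -4·R0 → [0,3,1,0]
  R2 -= 4·R0 → [0,0,1,-1]
  R3 -= -4·R0 → [0,-3,2,-8]
  R2 -= 0·R1 → [0,0,1,-1]
  R3 -= -1·R1 → [0,0,3,-8]
  R3 -= 3·R2 → [0,0,0,-5]

L=[[1,0,0,0],[-4,1,0,0],[4,0,1,0],[-4,-1,3,1]] U=[[-3,4,4,-5],[0,3,1,0],[0,0,1,-1],[0,0,0,-5]]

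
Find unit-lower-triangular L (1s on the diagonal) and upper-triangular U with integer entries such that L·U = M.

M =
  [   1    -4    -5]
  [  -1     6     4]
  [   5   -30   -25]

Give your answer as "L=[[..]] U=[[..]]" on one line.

  r1 -= -1·r0 → [0,2,-1]
  r2 -= 5·r0 → [0,-10,0]
  r2 -= -5·r1 → [0,0,-5]

L=[[1,0,0],[-1,1,0],[5,-5,1]] U=[[1,-4,-5],[0,2,-1],[0,0,-5]]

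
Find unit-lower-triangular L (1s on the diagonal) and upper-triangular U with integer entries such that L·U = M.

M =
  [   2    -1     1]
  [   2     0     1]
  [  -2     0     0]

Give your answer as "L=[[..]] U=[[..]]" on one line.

L=[[1,0,0],[1,1,0],[-1,-1,1]] U=[[2,-1,1],[0,1,0],[0,0,1]]

  R1 -= 1·R0 → [0,1,0]
  R2 -= -1·R0 → [0,-1,1]
  R2 -= -1·R1 → [0,0,1]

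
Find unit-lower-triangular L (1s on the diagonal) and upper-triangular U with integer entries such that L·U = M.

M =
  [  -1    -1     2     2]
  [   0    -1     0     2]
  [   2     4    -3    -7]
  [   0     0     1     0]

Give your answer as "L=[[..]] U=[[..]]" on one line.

  row1 -= 0·row0 → [0,-1,0,2]
  row2 -= -2·row0 → [0,2,1,-3]
  row3 -= 0·row0 → [0,0,1,0]
  row2 -= -2·row1 → [0,0,1,1]
  row3 -= 0·row1 → [0,0,1,0]
  row3 -= 1·row2 → [0,0,0,-1]

L=[[1,0,0,0],[0,1,0,0],[-2,-2,1,0],[0,0,1,1]] U=[[-1,-1,2,2],[0,-1,0,2],[0,0,1,1],[0,0,0,-1]]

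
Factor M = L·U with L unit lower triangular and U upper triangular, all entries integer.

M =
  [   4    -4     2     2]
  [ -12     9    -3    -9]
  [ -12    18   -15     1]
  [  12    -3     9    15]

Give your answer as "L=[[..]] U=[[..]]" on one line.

  row1 -= -3·row0 → [0,-3,3,-3]
  row2 -= -3·row0 → [0,6,-9,7]
  row3 -= 3·row0 → [0,9,3,9]
  row2 -= -2·row1 → [0,0,-3,1]
  row3 -= -3·row1 → [0,0,12,0]
  row3 -= -4·row2 → [0,0,0,4]

L=[[1,0,0,0],[-3,1,0,0],[-3,-2,1,0],[3,-3,-4,1]] U=[[4,-4,2,2],[0,-3,3,-3],[0,0,-3,1],[0,0,0,4]]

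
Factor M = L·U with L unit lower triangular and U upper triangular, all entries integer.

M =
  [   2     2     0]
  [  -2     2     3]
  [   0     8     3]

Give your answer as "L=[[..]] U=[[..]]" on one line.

  r1 -= -1·r0 → [0,4,3]
  r2 -= 0·r0 → [0,8,3]
  r2 -= 2·r1 → [0,0,-3]

L=[[1,0,0],[-1,1,0],[0,2,1]] U=[[2,2,0],[0,4,3],[0,0,-3]]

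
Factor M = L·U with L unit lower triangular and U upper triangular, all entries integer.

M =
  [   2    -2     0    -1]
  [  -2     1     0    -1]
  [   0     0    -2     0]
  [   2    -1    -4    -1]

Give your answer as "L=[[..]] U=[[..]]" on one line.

L=[[1,0,0,0],[-1,1,0,0],[0,0,1,0],[1,-1,2,1]] U=[[2,-2,0,-1],[0,-1,0,-2],[0,0,-2,0],[0,0,0,-2]]

  row1 -= -1·row0 → [0,-1,0,-2]
  row2 -= 0·row0 → [0,0,-2,0]
  row3 -= 1·row0 → [0,1,-4,0]
  row2 -= 0·row1 → [0,0,-2,0]
  row3 -= -1·row1 → [0,0,-4,-2]
  row3 -= 2·row2 → [0,0,0,-2]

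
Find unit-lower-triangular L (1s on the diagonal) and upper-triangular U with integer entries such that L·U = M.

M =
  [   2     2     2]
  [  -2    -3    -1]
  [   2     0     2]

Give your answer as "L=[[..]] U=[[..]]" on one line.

L=[[1,0,0],[-1,1,0],[1,2,1]] U=[[2,2,2],[0,-1,1],[0,0,-2]]

  R1 -= -1·R0 → [0,-1,1]
  R2 -= 1·R0 → [0,-2,0]
  R2 -= 2·R1 → [0,0,-2]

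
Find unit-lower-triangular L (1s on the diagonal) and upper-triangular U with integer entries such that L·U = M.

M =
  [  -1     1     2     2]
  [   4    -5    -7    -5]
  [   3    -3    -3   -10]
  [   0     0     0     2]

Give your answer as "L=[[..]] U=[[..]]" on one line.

L=[[1,0,0,0],[-4,1,0,0],[-3,0,1,0],[0,0,0,1]] U=[[-1,1,2,2],[0,-1,1,3],[0,0,3,-4],[0,0,0,2]]

  row1 -= -4·row0 → [0,-1,1,3]
  row2 -= -3·row0 → [0,0,3,-4]
  row3 -= 0·row0 → [0,0,0,2]
  row2 -= 0·row1 → [0,0,3,-4]
  row3 -= 0·row1 → [0,0,0,2]
  row3 -= 0·row2 → [0,0,0,2]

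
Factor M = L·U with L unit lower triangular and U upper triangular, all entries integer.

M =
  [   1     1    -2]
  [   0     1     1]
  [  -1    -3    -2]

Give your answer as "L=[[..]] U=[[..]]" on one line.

  row1 -= 0·row0 → [0,1,1]
  row2 -= -1·row0 → [0,-2,-4]
  row2 -= -2·row1 → [0,0,-2]

L=[[1,0,0],[0,1,0],[-1,-2,1]] U=[[1,1,-2],[0,1,1],[0,0,-2]]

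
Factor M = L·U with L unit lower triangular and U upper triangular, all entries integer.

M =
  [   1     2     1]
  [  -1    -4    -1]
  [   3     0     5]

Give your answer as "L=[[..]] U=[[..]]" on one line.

L=[[1,0,0],[-1,1,0],[3,3,1]] U=[[1,2,1],[0,-2,0],[0,0,2]]

  R1 -= -1·R0 → [0,-2,0]
  R2 -= 3·R0 → [0,-6,2]
  R2 -= 3·R1 → [0,0,2]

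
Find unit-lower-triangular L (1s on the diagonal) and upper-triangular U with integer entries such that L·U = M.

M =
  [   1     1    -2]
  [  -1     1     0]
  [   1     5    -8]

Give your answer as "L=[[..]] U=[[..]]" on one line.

  r1 -= -1·r0 → [0,2,-2]
  r2 -= 1·r0 → [0,4,-6]
  r2 -= 2·r1 → [0,0,-2]

L=[[1,0,0],[-1,1,0],[1,2,1]] U=[[1,1,-2],[0,2,-2],[0,0,-2]]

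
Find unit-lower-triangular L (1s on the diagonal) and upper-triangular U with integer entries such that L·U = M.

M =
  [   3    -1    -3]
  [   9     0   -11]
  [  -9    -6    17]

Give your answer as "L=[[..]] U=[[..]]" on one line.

L=[[1,0,0],[3,1,0],[-3,-3,1]] U=[[3,-1,-3],[0,3,-2],[0,0,2]]

  row1 -= 3·row0 → [0,3,-2]
  row2 -= -3·row0 → [0,-9,8]
  row2 -= -3·row1 → [0,0,2]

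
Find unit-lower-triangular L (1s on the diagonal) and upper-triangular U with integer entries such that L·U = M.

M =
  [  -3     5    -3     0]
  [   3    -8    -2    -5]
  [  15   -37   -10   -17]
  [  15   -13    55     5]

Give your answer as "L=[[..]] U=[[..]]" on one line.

L=[[1,0,0,0],[-1,1,0,0],[-5,4,1,0],[-5,-4,-4,1]] U=[[-3,5,-3,0],[0,-3,-5,-5],[0,0,-5,3],[0,0,0,-3]]

  row1 -= -1·row0 → [0,-3,-5,-5]
  row2 -= -5·row0 → [0,-12,-25,-17]
  row3 -= -5·row0 → [0,12,40,5]
  row2 -= 4·row1 → [0,0,-5,3]
  row3 -= -4·row1 → [0,0,20,-15]
  row3 -= -4·row2 → [0,0,0,-3]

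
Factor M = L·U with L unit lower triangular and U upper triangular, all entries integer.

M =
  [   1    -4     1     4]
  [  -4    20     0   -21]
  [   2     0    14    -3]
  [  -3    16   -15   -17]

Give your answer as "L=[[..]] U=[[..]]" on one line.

  R1 -= -4·R0 → [0,4,4,-5]
  R2 -= 2·R0 → [0,8,12,-11]
  R3 -= -3·R0 → [0,4,-12,-5]
  R2 -= 2·R1 → [0,0,4,-1]
  R3 -= 1·R1 → [0,0,-16,0]
  R3 -= -4·R2 → [0,0,0,-4]

L=[[1,0,0,0],[-4,1,0,0],[2,2,1,0],[-3,1,-4,1]] U=[[1,-4,1,4],[0,4,4,-5],[0,0,4,-1],[0,0,0,-4]]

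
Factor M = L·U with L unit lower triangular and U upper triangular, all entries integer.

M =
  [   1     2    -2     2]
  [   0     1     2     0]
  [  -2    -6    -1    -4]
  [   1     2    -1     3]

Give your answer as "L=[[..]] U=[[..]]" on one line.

  row1 -= 0·row0 → [0,1,2,0]
  row2 -= -2·row0 → [0,-2,-5,0]
  row3 -= 1·row0 → [0,0,1,1]
  row2 -= -2·row1 → [0,0,-1,0]
  row3 -= 0·row1 → [0,0,1,1]
  row3 -= -1·row2 → [0,0,0,1]

L=[[1,0,0,0],[0,1,0,0],[-2,-2,1,0],[1,0,-1,1]] U=[[1,2,-2,2],[0,1,2,0],[0,0,-1,0],[0,0,0,1]]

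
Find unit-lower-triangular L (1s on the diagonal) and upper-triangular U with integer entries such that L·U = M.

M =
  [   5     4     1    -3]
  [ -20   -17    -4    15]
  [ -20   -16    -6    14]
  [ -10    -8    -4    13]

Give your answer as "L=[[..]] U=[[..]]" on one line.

  R1 -= -4·R0 → [0,-1,0,3]
  R2 -= -4·R0 → [0,0,-2,2]
  R3 -= -2·R0 → [0,0,-2,7]
  R2 -= 0·R1 → [0,0,-2,2]
  R3 -= 0·R1 → [0,0,-2,7]
  R3 -= 1·R2 → [0,0,0,5]

L=[[1,0,0,0],[-4,1,0,0],[-4,0,1,0],[-2,0,1,1]] U=[[5,4,1,-3],[0,-1,0,3],[0,0,-2,2],[0,0,0,5]]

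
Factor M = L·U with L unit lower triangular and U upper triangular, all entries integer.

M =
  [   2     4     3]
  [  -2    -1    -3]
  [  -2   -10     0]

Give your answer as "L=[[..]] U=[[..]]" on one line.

L=[[1,0,0],[-1,1,0],[-1,-2,1]] U=[[2,4,3],[0,3,0],[0,0,3]]

  R1 -= -1·R0 → [0,3,0]
  R2 -= -1·R0 → [0,-6,3]
  R2 -= -2·R1 → [0,0,3]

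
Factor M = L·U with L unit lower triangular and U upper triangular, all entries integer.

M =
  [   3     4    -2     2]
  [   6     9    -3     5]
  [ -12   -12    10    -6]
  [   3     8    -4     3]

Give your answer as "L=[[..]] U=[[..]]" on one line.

L=[[1,0,0,0],[2,1,0,0],[-4,4,1,0],[1,4,3,1]] U=[[3,4,-2,2],[0,1,1,1],[0,0,-2,-2],[0,0,0,3]]

  R1 -= 2·R0 → [0,1,1,1]
  R2 -= -4·R0 → [0,4,2,2]
  R3 -= 1·R0 → [0,4,-2,1]
  R2 -= 4·R1 → [0,0,-2,-2]
  R3 -= 4·R1 → [0,0,-6,-3]
  R3 -= 3·R2 → [0,0,0,3]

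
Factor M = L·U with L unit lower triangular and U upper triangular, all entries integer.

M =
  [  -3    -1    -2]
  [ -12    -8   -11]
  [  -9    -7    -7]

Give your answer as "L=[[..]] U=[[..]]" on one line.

L=[[1,0,0],[4,1,0],[3,1,1]] U=[[-3,-1,-2],[0,-4,-3],[0,0,2]]

  R1 -= 4·R0 → [0,-4,-3]
  R2 -= 3·R0 → [0,-4,-1]
  R2 -= 1·R1 → [0,0,2]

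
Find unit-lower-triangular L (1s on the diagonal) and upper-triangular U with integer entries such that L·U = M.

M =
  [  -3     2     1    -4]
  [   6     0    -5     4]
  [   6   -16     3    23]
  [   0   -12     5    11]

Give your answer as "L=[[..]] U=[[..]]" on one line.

L=[[1,0,0,0],[-2,1,0,0],[-2,-3,1,0],[0,-3,1,1]] U=[[-3,2,1,-4],[0,4,-3,-4],[0,0,-4,3],[0,0,0,-4]]

  r1 -= -2·r0 → [0,4,-3,-4]
  r2 -= -2·r0 → [0,-12,5,15]
  r3 -= 0·r0 → [0,-12,5,11]
  r2 -= -3·r1 → [0,0,-4,3]
  r3 -= -3·r1 → [0,0,-4,-1]
  r3 -= 1·r2 → [0,0,0,-4]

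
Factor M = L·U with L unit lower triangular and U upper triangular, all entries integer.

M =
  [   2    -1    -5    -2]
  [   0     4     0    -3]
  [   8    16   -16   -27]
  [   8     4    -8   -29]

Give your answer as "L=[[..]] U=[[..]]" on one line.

  r1 -= 0·r0 → [0,4,0,-3]
  r2 -= 4·r0 → [0,20,4,-19]
  r3 -= 4·r0 → [0,8,12,-21]
  r2 -= 5·r1 → [0,0,4,-4]
  r3 -= 2·r1 → [0,0,12,-15]
  r3 -= 3·r2 → [0,0,0,-3]

L=[[1,0,0,0],[0,1,0,0],[4,5,1,0],[4,2,3,1]] U=[[2,-1,-5,-2],[0,4,0,-3],[0,0,4,-4],[0,0,0,-3]]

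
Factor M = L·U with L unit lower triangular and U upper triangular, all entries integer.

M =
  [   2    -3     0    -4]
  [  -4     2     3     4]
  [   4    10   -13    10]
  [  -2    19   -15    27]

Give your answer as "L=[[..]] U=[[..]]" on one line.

  row1 -= -2·row0 → [0,-4,3,-4]
  row2 -= 2·row0 → [0,16,-13,18]
  row3 -= -1·row0 → [0,16,-15,23]
  row2 -= -4·row1 → [0,0,-1,2]
  row3 -= -4·row1 → [0,0,-3,7]
  row3 -= 3·row2 → [0,0,0,1]

L=[[1,0,0,0],[-2,1,0,0],[2,-4,1,0],[-1,-4,3,1]] U=[[2,-3,0,-4],[0,-4,3,-4],[0,0,-1,2],[0,0,0,1]]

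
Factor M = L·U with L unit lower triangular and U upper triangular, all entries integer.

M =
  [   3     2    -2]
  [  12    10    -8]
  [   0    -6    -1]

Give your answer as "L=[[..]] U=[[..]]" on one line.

L=[[1,0,0],[4,1,0],[0,-3,1]] U=[[3,2,-2],[0,2,0],[0,0,-1]]

  R1 -= 4·R0 → [0,2,0]
  R2 -= 0·R0 → [0,-6,-1]
  R2 -= -3·R1 → [0,0,-1]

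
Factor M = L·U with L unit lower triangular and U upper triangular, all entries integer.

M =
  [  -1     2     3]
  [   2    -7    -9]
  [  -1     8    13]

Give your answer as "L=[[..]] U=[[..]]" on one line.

L=[[1,0,0],[-2,1,0],[1,-2,1]] U=[[-1,2,3],[0,-3,-3],[0,0,4]]

  row1 -= -2·row0 → [0,-3,-3]
  row2 -= 1·row0 → [0,6,10]
  row2 -= -2·row1 → [0,0,4]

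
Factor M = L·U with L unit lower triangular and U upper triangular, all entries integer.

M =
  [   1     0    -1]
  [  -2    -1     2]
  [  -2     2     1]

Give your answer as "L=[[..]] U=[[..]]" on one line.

  r1 -= -2·r0 → [0,-1,0]
  r2 -= -2·r0 → [0,2,-1]
  r2 -= -2·r1 → [0,0,-1]

L=[[1,0,0],[-2,1,0],[-2,-2,1]] U=[[1,0,-1],[0,-1,0],[0,0,-1]]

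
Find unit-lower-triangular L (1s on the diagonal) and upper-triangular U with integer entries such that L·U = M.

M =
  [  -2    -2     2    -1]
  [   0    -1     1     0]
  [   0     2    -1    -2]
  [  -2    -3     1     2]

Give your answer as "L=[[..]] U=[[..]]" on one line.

  r1 -= 0·r0 → [0,-1,1,0]
  r2 -= 0·r0 → [0,2,-1,-2]
  r3 -= 1·r0 → [0,-1,-1,3]
  r2 -= -2·r1 → [0,0,1,-2]
  r3 -= 1·r1 → [0,0,-2,3]
  r3 -= -2·r2 → [0,0,0,-1]

L=[[1,0,0,0],[0,1,0,0],[0,-2,1,0],[1,1,-2,1]] U=[[-2,-2,2,-1],[0,-1,1,0],[0,0,1,-2],[0,0,0,-1]]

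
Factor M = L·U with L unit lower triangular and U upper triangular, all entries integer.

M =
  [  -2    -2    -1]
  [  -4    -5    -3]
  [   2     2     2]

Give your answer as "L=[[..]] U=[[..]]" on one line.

L=[[1,0,0],[2,1,0],[-1,0,1]] U=[[-2,-2,-1],[0,-1,-1],[0,0,1]]

  R1 -= 2·R0 → [0,-1,-1]
  R2 -= -1·R0 → [0,0,1]
  R2 -= 0·R1 → [0,0,1]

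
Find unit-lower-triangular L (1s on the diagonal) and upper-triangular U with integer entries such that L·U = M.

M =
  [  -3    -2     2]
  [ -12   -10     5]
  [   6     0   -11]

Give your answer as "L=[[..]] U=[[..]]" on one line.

  R1 -= 4·R0 → [0,-2,-3]
  R2 -= -2·R0 → [0,-4,-7]
  R2 -= 2·R1 → [0,0,-1]

L=[[1,0,0],[4,1,0],[-2,2,1]] U=[[-3,-2,2],[0,-2,-3],[0,0,-1]]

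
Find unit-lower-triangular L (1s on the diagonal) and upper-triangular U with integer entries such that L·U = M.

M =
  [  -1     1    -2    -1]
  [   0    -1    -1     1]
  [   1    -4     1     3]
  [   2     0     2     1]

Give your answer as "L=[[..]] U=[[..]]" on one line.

  r1 -= 0·r0 → [0,-1,-1,1]
  r2 -= -1·r0 → [0,-3,-1,2]
  r3 -= -2·r0 → [0,2,-2,-1]
  r2 -= 3·r1 → [0,0,2,-1]
  r3 -= -2·r1 → [0,0,-4,1]
  r3 -= -2·r2 → [0,0,0,-1]

L=[[1,0,0,0],[0,1,0,0],[-1,3,1,0],[-2,-2,-2,1]] U=[[-1,1,-2,-1],[0,-1,-1,1],[0,0,2,-1],[0,0,0,-1]]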